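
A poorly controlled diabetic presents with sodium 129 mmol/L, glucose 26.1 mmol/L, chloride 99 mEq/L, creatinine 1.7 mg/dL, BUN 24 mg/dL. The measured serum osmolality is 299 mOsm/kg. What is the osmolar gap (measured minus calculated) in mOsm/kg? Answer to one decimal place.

Calculated osmolality = 2·Na + glucose + BUN/2.8
= 2·129 + 26.1 + 24/2.8
= 258 + 26.10 + 8.57
= 292.67 mOsm/kg ≈ 292.7 mOsm/kg
Osmolar gap = measured − calculated = 299 − 292.7 = 6.3 mOsm/kg

6.3 mOsm/kg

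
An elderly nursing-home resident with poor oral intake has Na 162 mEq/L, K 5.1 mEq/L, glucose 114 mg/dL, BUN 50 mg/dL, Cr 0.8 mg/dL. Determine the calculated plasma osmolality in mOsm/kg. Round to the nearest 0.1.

348.2 mOsm/kg

Calculated osmolality = 2·Na + glucose/18 + BUN/2.8
= 2·162 + 114/18 + 50/2.8
= 324 + 6.33 + 17.86
= 348.19 mOsm/kg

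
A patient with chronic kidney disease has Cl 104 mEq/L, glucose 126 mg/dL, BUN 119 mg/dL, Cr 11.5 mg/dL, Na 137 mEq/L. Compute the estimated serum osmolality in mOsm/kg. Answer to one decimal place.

323.5 mOsm/kg

Calculated osmolality = 2·Na + glucose/18 + BUN/2.8
= 2·137 + 126/18 + 119/2.8
= 274 + 7 + 42.50
= 323.5 mOsm/kg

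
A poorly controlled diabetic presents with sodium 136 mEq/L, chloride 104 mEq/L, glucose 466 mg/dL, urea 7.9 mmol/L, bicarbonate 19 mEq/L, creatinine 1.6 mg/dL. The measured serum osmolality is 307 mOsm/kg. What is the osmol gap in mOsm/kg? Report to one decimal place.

Calculated osmolality = 2·Na + glucose/18 + urea
= 2·136 + 466/18 + 7.9
= 272 + 25.89 + 7.90
= 305.79 mOsm/kg ≈ 305.8 mOsm/kg
Osmolar gap = measured − calculated = 307 − 305.8 = 1.2 mOsm/kg

1.2 mOsm/kg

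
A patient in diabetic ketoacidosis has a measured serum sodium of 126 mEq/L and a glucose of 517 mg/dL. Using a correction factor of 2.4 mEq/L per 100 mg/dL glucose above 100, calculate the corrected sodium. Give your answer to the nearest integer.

136 mEq/L

Corrected Na = measured Na + 2.4 · (glucose − 100)/100
= 126 + 2.4 · (517 − 100)/100
= 126 + 10
= 136 mEq/L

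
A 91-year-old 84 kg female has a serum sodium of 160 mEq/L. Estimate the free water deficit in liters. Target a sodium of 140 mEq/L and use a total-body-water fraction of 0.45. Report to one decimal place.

TBW = 0.45 · 84 = 37.8 L
Free water deficit = TBW · (Na/140 − 1)
= 37.8 · (160/140 − 1)
= 37.8 · 0.1429
= 5.4 L

5.4 L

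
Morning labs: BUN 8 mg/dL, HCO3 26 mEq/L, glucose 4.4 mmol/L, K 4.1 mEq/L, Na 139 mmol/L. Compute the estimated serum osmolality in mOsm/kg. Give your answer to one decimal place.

Calculated osmolality = 2·Na + glucose + BUN/2.8
= 2·139 + 4.4 + 8/2.8
= 278 + 4.40 + 2.86
= 285.26 mOsm/kg

285.3 mOsm/kg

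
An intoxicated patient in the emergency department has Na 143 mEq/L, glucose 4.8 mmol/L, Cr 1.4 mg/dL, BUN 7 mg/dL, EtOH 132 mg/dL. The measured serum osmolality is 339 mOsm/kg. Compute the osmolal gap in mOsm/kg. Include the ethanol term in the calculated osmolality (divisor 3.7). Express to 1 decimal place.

Calculated osmolality = 2·Na + glucose + BUN/2.8 + ethanol/3.7
= 2·143 + 4.8 + 7/2.8 + 132/3.7
= 286 + 4.80 + 2.50 + 35.68
= 328.98 mOsm/kg ≈ 329.0 mOsm/kg
Osmolar gap = measured − calculated = 339 − 329.0 = 10.0 mOsm/kg

10.0 mOsm/kg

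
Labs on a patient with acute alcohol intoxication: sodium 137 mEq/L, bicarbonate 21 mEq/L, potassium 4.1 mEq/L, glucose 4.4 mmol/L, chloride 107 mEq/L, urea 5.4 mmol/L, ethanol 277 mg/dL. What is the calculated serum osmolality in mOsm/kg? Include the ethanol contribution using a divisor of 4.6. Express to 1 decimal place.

344.0 mOsm/kg

Calculated osmolality = 2·Na + glucose + urea + ethanol/4.6
= 2·137 + 4.4 + 5.4 + 277/4.6
= 274 + 4.40 + 5.40 + 60.22
= 344.02 mOsm/kg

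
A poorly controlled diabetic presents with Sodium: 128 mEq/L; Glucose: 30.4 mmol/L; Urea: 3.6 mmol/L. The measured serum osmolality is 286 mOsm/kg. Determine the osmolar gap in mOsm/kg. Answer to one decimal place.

-4.0 mOsm/kg

Calculated osmolality = 2·Na + glucose + urea
= 2·128 + 30.4 + 3.6
= 256 + 30.40 + 3.60
= 290 mOsm/kg ≈ 290.0 mOsm/kg
Osmolar gap = measured − calculated = 286 − 290.0 = -4.0 mOsm/kg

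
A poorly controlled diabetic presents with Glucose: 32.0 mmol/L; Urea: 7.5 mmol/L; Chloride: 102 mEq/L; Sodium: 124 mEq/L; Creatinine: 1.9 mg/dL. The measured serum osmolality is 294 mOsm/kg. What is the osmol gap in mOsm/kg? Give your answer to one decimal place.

6.5 mOsm/kg

Calculated osmolality = 2·Na + glucose + urea
= 2·124 + 32 + 7.5
= 248 + 32 + 7.50
= 287.5 mOsm/kg ≈ 287.5 mOsm/kg
Osmolar gap = measured − calculated = 294 − 287.5 = 6.5 mOsm/kg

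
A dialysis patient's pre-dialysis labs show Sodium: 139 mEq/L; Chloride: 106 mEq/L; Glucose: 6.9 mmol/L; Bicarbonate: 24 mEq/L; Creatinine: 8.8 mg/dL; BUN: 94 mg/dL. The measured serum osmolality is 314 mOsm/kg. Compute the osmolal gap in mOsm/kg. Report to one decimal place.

Calculated osmolality = 2·Na + glucose + BUN/2.8
= 2·139 + 6.9 + 94/2.8
= 278 + 6.90 + 33.57
= 318.47 mOsm/kg ≈ 318.5 mOsm/kg
Osmolar gap = measured − calculated = 314 − 318.5 = -4.5 mOsm/kg

-4.5 mOsm/kg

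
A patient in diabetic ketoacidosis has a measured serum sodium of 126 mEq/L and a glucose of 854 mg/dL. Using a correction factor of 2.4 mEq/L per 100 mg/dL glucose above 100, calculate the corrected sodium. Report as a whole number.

144 mEq/L

Corrected Na = measured Na + 2.4 · (glucose − 100)/100
= 126 + 2.4 · (854 − 100)/100
= 126 + 18.1
= 144.1 mEq/L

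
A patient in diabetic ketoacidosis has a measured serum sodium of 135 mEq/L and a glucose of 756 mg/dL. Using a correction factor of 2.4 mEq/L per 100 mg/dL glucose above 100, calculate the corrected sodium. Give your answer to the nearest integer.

151 mEq/L

Corrected Na = measured Na + 2.4 · (glucose − 100)/100
= 135 + 2.4 · (756 − 100)/100
= 135 + 15.7
= 150.7 mEq/L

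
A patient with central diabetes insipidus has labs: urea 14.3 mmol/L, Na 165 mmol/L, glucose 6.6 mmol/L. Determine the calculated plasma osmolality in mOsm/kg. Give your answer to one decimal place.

350.9 mOsm/kg

Calculated osmolality = 2·Na + glucose + urea
= 2·165 + 6.6 + 14.3
= 330 + 6.60 + 14.30
= 350.9 mOsm/kg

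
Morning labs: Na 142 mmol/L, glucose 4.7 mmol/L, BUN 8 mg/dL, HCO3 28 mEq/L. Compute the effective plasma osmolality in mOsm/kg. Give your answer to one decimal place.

Effective osmolality excludes urea (freely permeant across cell membranes):
2·Na + glucose
= 2·142 + 4.7
= 284 + 4.7
= 288.7 mOsm/kg

288.7 mOsm/kg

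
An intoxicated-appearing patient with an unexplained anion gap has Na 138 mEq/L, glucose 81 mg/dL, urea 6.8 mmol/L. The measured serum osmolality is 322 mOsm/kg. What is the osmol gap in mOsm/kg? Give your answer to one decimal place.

Calculated osmolality = 2·Na + glucose/18 + urea
= 2·138 + 81/18 + 6.8
= 276 + 4.50 + 6.80
= 287.3 mOsm/kg ≈ 287.3 mOsm/kg
Osmolar gap = measured − calculated = 322 − 287.3 = 34.7 mOsm/kg

34.7 mOsm/kg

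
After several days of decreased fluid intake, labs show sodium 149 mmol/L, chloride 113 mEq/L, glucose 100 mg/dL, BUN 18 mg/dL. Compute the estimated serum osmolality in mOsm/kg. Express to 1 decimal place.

Calculated osmolality = 2·Na + glucose/18 + BUN/2.8
= 2·149 + 100/18 + 18/2.8
= 298 + 5.56 + 6.43
= 309.99 mOsm/kg

310.0 mOsm/kg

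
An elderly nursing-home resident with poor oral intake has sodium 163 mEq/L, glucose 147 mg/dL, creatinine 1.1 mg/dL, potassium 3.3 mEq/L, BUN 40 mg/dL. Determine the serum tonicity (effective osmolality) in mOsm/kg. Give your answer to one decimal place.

Effective osmolality excludes urea (freely permeant across cell membranes):
2·Na + glucose/18
= 2·163 + 147/18
= 326 + 8.17
= 334.17 mOsm/kg

334.2 mOsm/kg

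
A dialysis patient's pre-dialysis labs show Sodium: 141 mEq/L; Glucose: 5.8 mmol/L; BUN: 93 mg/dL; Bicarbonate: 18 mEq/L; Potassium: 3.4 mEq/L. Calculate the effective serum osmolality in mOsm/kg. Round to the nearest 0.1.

287.8 mOsm/kg

Effective osmolality excludes urea (freely permeant across cell membranes):
2·Na + glucose
= 2·141 + 5.8
= 282 + 5.8
= 287.8 mOsm/kg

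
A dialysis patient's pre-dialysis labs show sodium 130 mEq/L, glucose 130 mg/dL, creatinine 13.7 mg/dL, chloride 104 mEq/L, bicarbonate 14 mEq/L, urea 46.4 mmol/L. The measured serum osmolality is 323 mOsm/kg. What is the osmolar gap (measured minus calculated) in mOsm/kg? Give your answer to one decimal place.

Calculated osmolality = 2·Na + glucose/18 + urea
= 2·130 + 130/18 + 46.4
= 260 + 7.22 + 46.40
= 313.62 mOsm/kg ≈ 313.6 mOsm/kg
Osmolar gap = measured − calculated = 323 − 313.6 = 9.4 mOsm/kg

9.4 mOsm/kg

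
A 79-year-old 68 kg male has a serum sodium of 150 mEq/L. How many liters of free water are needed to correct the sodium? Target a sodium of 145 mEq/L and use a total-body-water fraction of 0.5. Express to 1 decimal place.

1.2 L

TBW = 0.5 · 68 = 34 L
Free water deficit = TBW · (Na/145 − 1)
= 34 · (150/145 − 1)
= 34 · 0.0345
= 1.17 L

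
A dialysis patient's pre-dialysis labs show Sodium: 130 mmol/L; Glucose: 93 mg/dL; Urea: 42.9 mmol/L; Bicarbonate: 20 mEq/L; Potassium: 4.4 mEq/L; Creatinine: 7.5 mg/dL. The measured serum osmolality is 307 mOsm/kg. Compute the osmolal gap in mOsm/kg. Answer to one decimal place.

Calculated osmolality = 2·Na + glucose/18 + urea
= 2·130 + 93/18 + 42.9
= 260 + 5.17 + 42.90
= 308.07 mOsm/kg ≈ 308.1 mOsm/kg
Osmolar gap = measured − calculated = 307 − 308.1 = -1.1 mOsm/kg

-1.1 mOsm/kg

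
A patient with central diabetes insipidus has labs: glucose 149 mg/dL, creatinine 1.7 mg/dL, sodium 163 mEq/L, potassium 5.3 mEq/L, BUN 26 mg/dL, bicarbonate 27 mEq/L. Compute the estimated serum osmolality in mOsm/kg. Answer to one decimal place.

Calculated osmolality = 2·Na + glucose/18 + BUN/2.8
= 2·163 + 149/18 + 26/2.8
= 326 + 8.28 + 9.29
= 343.57 mOsm/kg

343.6 mOsm/kg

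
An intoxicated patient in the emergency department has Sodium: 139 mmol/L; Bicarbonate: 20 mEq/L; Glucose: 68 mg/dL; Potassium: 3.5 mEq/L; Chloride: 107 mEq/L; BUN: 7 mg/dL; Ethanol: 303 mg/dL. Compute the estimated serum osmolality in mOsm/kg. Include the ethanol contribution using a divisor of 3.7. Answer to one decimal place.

Calculated osmolality = 2·Na + glucose/18 + BUN/2.8 + ethanol/3.7
= 2·139 + 68/18 + 7/2.8 + 303/3.7
= 278 + 3.78 + 2.50 + 81.89
= 366.17 mOsm/kg

366.2 mOsm/kg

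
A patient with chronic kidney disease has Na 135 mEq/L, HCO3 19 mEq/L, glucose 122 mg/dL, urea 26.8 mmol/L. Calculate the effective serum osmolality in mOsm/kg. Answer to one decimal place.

276.8 mOsm/kg

Effective osmolality excludes urea (freely permeant across cell membranes):
2·Na + glucose/18
= 2·135 + 122/18
= 270 + 6.78
= 276.78 mOsm/kg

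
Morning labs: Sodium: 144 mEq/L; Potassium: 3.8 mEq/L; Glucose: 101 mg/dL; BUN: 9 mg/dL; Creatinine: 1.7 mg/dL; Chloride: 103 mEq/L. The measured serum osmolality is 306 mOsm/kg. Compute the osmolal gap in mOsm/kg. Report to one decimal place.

9.2 mOsm/kg

Calculated osmolality = 2·Na + glucose/18 + BUN/2.8
= 2·144 + 101/18 + 9/2.8
= 288 + 5.61 + 3.21
= 296.82 mOsm/kg ≈ 296.8 mOsm/kg
Osmolar gap = measured − calculated = 306 − 296.8 = 9.2 mOsm/kg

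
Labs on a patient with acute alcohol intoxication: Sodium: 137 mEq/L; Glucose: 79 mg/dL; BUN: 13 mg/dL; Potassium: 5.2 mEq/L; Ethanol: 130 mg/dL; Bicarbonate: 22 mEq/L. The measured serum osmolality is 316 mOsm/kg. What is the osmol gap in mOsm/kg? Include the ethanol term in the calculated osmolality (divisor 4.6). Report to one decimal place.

Calculated osmolality = 2·Na + glucose/18 + BUN/2.8 + ethanol/4.6
= 2·137 + 79/18 + 13/2.8 + 130/4.6
= 274 + 4.39 + 4.64 + 28.26
= 311.29 mOsm/kg ≈ 311.3 mOsm/kg
Osmolar gap = measured − calculated = 316 − 311.3 = 4.7 mOsm/kg

4.7 mOsm/kg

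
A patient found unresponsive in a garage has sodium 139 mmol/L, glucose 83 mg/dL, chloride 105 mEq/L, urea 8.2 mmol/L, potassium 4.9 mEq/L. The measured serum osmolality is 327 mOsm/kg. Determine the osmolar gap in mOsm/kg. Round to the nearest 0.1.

36.2 mOsm/kg

Calculated osmolality = 2·Na + glucose/18 + urea
= 2·139 + 83/18 + 8.2
= 278 + 4.61 + 8.20
= 290.81 mOsm/kg ≈ 290.8 mOsm/kg
Osmolar gap = measured − calculated = 327 − 290.8 = 36.2 mOsm/kg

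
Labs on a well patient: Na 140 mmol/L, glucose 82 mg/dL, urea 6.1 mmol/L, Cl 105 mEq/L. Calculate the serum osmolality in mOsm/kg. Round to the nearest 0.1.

Calculated osmolality = 2·Na + glucose/18 + urea
= 2·140 + 82/18 + 6.1
= 280 + 4.56 + 6.10
= 290.66 mOsm/kg

290.7 mOsm/kg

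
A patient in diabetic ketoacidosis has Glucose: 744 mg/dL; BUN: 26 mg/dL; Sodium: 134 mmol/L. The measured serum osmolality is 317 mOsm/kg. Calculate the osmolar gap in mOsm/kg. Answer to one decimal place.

-1.6 mOsm/kg

Calculated osmolality = 2·Na + glucose/18 + BUN/2.8
= 2·134 + 744/18 + 26/2.8
= 268 + 41.33 + 9.29
= 318.62 mOsm/kg ≈ 318.6 mOsm/kg
Osmolar gap = measured − calculated = 317 − 318.6 = -1.6 mOsm/kg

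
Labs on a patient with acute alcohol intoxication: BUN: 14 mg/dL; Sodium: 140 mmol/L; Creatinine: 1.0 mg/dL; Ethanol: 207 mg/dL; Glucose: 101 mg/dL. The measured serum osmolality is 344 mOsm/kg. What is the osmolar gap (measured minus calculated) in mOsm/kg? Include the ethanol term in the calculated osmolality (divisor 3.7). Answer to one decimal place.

Calculated osmolality = 2·Na + glucose/18 + BUN/2.8 + ethanol/3.7
= 2·140 + 101/18 + 14/2.8 + 207/3.7
= 280 + 5.61 + 5 + 55.95
= 346.56 mOsm/kg ≈ 346.6 mOsm/kg
Osmolar gap = measured − calculated = 344 − 346.6 = -2.6 mOsm/kg

-2.6 mOsm/kg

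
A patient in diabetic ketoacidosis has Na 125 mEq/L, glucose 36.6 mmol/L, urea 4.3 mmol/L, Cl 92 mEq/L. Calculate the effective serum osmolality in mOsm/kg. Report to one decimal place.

Effective osmolality excludes urea (freely permeant across cell membranes):
2·Na + glucose
= 2·125 + 36.6
= 250 + 36.6
= 286.6 mOsm/kg

286.6 mOsm/kg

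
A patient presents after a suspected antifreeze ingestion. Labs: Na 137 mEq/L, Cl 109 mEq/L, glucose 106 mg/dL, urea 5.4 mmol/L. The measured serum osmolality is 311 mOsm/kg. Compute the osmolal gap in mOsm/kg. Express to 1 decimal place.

25.7 mOsm/kg

Calculated osmolality = 2·Na + glucose/18 + urea
= 2·137 + 106/18 + 5.4
= 274 + 5.89 + 5.40
= 285.29 mOsm/kg ≈ 285.3 mOsm/kg
Osmolar gap = measured − calculated = 311 − 285.3 = 25.7 mOsm/kg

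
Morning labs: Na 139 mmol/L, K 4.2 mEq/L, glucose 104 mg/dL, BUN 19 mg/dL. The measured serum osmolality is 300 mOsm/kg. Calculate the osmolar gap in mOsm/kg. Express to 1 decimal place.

9.4 mOsm/kg

Calculated osmolality = 2·Na + glucose/18 + BUN/2.8
= 2·139 + 104/18 + 19/2.8
= 278 + 5.78 + 6.79
= 290.57 mOsm/kg ≈ 290.6 mOsm/kg
Osmolar gap = measured − calculated = 300 − 290.6 = 9.4 mOsm/kg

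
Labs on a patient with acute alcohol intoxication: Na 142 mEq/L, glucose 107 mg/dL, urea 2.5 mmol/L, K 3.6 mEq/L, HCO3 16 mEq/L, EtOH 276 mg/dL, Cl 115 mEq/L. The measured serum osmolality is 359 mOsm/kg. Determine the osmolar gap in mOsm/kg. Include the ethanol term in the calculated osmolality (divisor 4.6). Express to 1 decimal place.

6.6 mOsm/kg

Calculated osmolality = 2·Na + glucose/18 + urea + ethanol/4.6
= 2·142 + 107/18 + 2.5 + 276/4.6
= 284 + 5.94 + 2.50 + 60
= 352.44 mOsm/kg ≈ 352.4 mOsm/kg
Osmolar gap = measured − calculated = 359 − 352.4 = 6.6 mOsm/kg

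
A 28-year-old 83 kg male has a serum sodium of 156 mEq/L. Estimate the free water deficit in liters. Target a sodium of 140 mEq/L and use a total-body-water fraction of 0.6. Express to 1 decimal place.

TBW = 0.6 · 83 = 49.8 L
Free water deficit = TBW · (Na/140 − 1)
= 49.8 · (156/140 − 1)
= 49.8 · 0.1143
= 5.69 L

5.7 L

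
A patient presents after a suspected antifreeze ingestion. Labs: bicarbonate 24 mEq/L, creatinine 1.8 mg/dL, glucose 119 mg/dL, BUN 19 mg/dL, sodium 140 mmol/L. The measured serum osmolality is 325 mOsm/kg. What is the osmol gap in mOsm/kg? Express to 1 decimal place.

31.6 mOsm/kg

Calculated osmolality = 2·Na + glucose/18 + BUN/2.8
= 2·140 + 119/18 + 19/2.8
= 280 + 6.61 + 6.79
= 293.4 mOsm/kg ≈ 293.4 mOsm/kg
Osmolar gap = measured − calculated = 325 − 293.4 = 31.6 mOsm/kg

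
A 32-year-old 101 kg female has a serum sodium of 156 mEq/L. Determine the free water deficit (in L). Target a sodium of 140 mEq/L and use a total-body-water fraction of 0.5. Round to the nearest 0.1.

5.8 L

TBW = 0.5 · 101 = 50.5 L
Free water deficit = TBW · (Na/140 − 1)
= 50.5 · (156/140 − 1)
= 50.5 · 0.1143
= 5.77 L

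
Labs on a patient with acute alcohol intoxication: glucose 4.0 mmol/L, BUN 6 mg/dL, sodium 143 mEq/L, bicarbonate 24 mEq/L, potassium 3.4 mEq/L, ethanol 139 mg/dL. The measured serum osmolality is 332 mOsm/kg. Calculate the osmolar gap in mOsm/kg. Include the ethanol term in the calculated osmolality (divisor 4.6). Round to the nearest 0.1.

9.6 mOsm/kg

Calculated osmolality = 2·Na + glucose + BUN/2.8 + ethanol/4.6
= 2·143 + 4 + 6/2.8 + 139/4.6
= 286 + 4 + 2.14 + 30.22
= 322.36 mOsm/kg ≈ 322.4 mOsm/kg
Osmolar gap = measured − calculated = 332 − 322.4 = 9.6 mOsm/kg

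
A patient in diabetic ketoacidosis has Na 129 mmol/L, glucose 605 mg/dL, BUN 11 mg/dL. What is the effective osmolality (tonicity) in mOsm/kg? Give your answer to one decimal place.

291.6 mOsm/kg

Effective osmolality excludes urea (freely permeant across cell membranes):
2·Na + glucose/18
= 2·129 + 605/18
= 258 + 33.61
= 291.61 mOsm/kg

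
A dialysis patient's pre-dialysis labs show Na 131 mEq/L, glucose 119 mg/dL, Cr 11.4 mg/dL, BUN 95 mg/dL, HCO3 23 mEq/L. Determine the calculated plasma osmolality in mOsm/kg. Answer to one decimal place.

302.5 mOsm/kg

Calculated osmolality = 2·Na + glucose/18 + BUN/2.8
= 2·131 + 119/18 + 95/2.8
= 262 + 6.61 + 33.93
= 302.54 mOsm/kg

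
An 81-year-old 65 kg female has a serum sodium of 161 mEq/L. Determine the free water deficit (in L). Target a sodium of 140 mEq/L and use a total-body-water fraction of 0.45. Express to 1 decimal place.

TBW = 0.45 · 65 = 29.25 L
Free water deficit = TBW · (Na/140 − 1)
= 29.25 · (161/140 − 1)
= 29.25 · 0.15
= 4.39 L

4.4 L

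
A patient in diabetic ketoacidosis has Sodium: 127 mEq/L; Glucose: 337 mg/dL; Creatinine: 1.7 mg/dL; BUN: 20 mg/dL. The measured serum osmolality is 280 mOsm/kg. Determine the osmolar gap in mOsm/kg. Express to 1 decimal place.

Calculated osmolality = 2·Na + glucose/18 + BUN/2.8
= 2·127 + 337/18 + 20/2.8
= 254 + 18.72 + 7.14
= 279.86 mOsm/kg ≈ 279.9 mOsm/kg
Osmolar gap = measured − calculated = 280 − 279.9 = 0.1 mOsm/kg

0.1 mOsm/kg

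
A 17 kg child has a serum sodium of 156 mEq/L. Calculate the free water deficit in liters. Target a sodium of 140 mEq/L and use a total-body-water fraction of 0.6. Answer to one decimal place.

TBW = 0.6 · 17 = 10.2 L
Free water deficit = TBW · (Na/140 − 1)
= 10.2 · (156/140 − 1)
= 10.2 · 0.1143
= 1.17 L

1.2 L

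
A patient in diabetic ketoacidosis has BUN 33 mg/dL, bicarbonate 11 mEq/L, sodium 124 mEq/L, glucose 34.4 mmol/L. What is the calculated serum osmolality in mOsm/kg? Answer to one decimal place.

294.2 mOsm/kg

Calculated osmolality = 2·Na + glucose + BUN/2.8
= 2·124 + 34.4 + 33/2.8
= 248 + 34.40 + 11.79
= 294.19 mOsm/kg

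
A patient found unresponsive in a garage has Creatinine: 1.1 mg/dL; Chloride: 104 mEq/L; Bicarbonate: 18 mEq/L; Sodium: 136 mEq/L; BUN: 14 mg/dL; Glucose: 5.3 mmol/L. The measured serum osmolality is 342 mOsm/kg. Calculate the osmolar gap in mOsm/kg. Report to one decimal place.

59.7 mOsm/kg

Calculated osmolality = 2·Na + glucose + BUN/2.8
= 2·136 + 5.3 + 14/2.8
= 272 + 5.30 + 5
= 282.3 mOsm/kg ≈ 282.3 mOsm/kg
Osmolar gap = measured − calculated = 342 − 282.3 = 59.7 mOsm/kg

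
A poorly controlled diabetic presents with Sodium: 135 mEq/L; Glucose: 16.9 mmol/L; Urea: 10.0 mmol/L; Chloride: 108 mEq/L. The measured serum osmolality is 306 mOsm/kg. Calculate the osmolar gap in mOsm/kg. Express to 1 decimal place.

Calculated osmolality = 2·Na + glucose + urea
= 2·135 + 16.9 + 10
= 270 + 16.90 + 10
= 296.9 mOsm/kg ≈ 296.9 mOsm/kg
Osmolar gap = measured − calculated = 306 − 296.9 = 9.1 mOsm/kg

9.1 mOsm/kg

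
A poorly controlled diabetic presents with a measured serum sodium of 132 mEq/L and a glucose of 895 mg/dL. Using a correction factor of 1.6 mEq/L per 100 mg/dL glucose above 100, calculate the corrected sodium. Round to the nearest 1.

Corrected Na = measured Na + 1.6 · (glucose − 100)/100
= 132 + 1.6 · (895 − 100)/100
= 132 + 12.7
= 144.7 mEq/L

145 mEq/L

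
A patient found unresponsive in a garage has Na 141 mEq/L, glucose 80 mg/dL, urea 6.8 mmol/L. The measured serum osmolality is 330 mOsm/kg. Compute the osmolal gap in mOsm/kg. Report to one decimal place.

36.8 mOsm/kg

Calculated osmolality = 2·Na + glucose/18 + urea
= 2·141 + 80/18 + 6.8
= 282 + 4.44 + 6.80
= 293.24 mOsm/kg ≈ 293.2 mOsm/kg
Osmolar gap = measured − calculated = 330 − 293.2 = 36.8 mOsm/kg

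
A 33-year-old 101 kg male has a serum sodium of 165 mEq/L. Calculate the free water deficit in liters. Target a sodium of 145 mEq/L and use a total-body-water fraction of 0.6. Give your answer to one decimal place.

TBW = 0.6 · 101 = 60.6 L
Free water deficit = TBW · (Na/145 − 1)
= 60.6 · (165/145 − 1)
= 60.6 · 0.1379
= 8.36 L

8.4 L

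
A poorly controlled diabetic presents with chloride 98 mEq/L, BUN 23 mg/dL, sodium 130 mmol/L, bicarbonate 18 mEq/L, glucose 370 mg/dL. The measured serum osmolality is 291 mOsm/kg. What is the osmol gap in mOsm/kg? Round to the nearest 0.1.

Calculated osmolality = 2·Na + glucose/18 + BUN/2.8
= 2·130 + 370/18 + 23/2.8
= 260 + 20.56 + 8.21
= 288.77 mOsm/kg ≈ 288.8 mOsm/kg
Osmolar gap = measured − calculated = 291 − 288.8 = 2.2 mOsm/kg

2.2 mOsm/kg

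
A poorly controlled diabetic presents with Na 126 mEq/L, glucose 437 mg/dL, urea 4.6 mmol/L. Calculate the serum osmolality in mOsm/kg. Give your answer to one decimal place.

Calculated osmolality = 2·Na + glucose/18 + urea
= 2·126 + 437/18 + 4.6
= 252 + 24.28 + 4.60
= 280.88 mOsm/kg

280.9 mOsm/kg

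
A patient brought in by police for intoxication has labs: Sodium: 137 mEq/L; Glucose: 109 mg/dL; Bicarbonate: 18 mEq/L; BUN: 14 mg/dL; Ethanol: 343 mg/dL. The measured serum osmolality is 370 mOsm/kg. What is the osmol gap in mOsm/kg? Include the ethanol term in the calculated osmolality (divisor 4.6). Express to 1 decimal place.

Calculated osmolality = 2·Na + glucose/18 + BUN/2.8 + ethanol/4.6
= 2·137 + 109/18 + 14/2.8 + 343/4.6
= 274 + 6.06 + 5 + 74.57
= 359.63 mOsm/kg ≈ 359.6 mOsm/kg
Osmolar gap = measured − calculated = 370 − 359.6 = 10.4 mOsm/kg

10.4 mOsm/kg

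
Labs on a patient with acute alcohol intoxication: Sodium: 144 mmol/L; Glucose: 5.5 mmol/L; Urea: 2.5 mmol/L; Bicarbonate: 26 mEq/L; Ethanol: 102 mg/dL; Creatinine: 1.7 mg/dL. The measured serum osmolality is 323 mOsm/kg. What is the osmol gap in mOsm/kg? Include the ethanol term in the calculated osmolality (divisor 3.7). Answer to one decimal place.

Calculated osmolality = 2·Na + glucose + urea + ethanol/3.7
= 2·144 + 5.5 + 2.5 + 102/3.7
= 288 + 5.50 + 2.50 + 27.57
= 323.57 mOsm/kg ≈ 323.6 mOsm/kg
Osmolar gap = measured − calculated = 323 − 323.6 = -0.6 mOsm/kg

-0.6 mOsm/kg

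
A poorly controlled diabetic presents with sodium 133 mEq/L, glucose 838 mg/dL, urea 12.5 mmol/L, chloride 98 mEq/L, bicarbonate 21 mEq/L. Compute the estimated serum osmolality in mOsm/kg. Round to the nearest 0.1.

325.1 mOsm/kg

Calculated osmolality = 2·Na + glucose/18 + urea
= 2·133 + 838/18 + 12.5
= 266 + 46.56 + 12.50
= 325.06 mOsm/kg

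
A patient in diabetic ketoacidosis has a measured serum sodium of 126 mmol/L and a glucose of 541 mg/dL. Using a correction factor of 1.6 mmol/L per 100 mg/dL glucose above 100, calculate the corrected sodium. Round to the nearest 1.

133 mmol/L

Corrected Na = measured Na + 1.6 · (glucose − 100)/100
= 126 + 1.6 · (541 − 100)/100
= 126 + 7.1
= 133.1 mmol/L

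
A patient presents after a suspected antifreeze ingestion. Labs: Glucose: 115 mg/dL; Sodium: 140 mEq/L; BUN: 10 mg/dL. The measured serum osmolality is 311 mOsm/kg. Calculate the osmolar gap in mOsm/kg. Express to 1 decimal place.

21.0 mOsm/kg

Calculated osmolality = 2·Na + glucose/18 + BUN/2.8
= 2·140 + 115/18 + 10/2.8
= 280 + 6.39 + 3.57
= 289.96 mOsm/kg ≈ 290.0 mOsm/kg
Osmolar gap = measured − calculated = 311 − 290.0 = 21.0 mOsm/kg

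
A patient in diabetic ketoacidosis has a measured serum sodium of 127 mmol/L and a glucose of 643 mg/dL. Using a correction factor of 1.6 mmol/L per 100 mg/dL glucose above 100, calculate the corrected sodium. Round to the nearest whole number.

Corrected Na = measured Na + 1.6 · (glucose − 100)/100
= 127 + 1.6 · (643 − 100)/100
= 127 + 8.7
= 135.7 mmol/L

136 mmol/L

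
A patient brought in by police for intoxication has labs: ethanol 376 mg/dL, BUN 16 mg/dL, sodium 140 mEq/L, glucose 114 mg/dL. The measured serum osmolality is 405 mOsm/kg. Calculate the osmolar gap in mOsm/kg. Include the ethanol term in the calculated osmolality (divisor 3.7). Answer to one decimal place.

11.3 mOsm/kg

Calculated osmolality = 2·Na + glucose/18 + BUN/2.8 + ethanol/3.7
= 2·140 + 114/18 + 16/2.8 + 376/3.7
= 280 + 6.33 + 5.71 + 101.62
= 393.66 mOsm/kg ≈ 393.7 mOsm/kg
Osmolar gap = measured − calculated = 405 − 393.7 = 11.3 mOsm/kg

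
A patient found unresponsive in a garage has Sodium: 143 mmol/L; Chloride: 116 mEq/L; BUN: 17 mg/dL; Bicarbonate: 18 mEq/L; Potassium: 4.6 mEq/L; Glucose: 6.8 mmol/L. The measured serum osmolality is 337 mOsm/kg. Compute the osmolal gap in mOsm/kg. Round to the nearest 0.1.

38.1 mOsm/kg

Calculated osmolality = 2·Na + glucose + BUN/2.8
= 2·143 + 6.8 + 17/2.8
= 286 + 6.80 + 6.07
= 298.87 mOsm/kg ≈ 298.9 mOsm/kg
Osmolar gap = measured − calculated = 337 − 298.9 = 38.1 mOsm/kg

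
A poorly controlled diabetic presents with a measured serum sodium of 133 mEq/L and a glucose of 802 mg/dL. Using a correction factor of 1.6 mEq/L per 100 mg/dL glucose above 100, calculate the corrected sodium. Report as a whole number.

Corrected Na = measured Na + 1.6 · (glucose − 100)/100
= 133 + 1.6 · (802 − 100)/100
= 133 + 11.2
= 144.2 mEq/L

144 mEq/L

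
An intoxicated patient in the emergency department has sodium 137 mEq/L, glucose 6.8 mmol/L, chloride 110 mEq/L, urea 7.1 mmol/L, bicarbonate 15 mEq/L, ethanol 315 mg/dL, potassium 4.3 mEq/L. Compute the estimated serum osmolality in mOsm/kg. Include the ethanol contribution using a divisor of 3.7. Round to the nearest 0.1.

373.0 mOsm/kg

Calculated osmolality = 2·Na + glucose + urea + ethanol/3.7
= 2·137 + 6.8 + 7.1 + 315/3.7
= 274 + 6.80 + 7.10 + 85.14
= 373.04 mOsm/kg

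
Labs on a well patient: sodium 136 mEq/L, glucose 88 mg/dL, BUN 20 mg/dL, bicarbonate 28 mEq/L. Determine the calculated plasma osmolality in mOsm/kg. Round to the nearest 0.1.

Calculated osmolality = 2·Na + glucose/18 + BUN/2.8
= 2·136 + 88/18 + 20/2.8
= 272 + 4.89 + 7.14
= 284.03 mOsm/kg

284.0 mOsm/kg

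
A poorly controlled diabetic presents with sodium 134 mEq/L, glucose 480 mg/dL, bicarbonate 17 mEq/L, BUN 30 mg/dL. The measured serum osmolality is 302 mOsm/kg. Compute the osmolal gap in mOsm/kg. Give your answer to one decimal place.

Calculated osmolality = 2·Na + glucose/18 + BUN/2.8
= 2·134 + 480/18 + 30/2.8
= 268 + 26.67 + 10.71
= 305.38 mOsm/kg ≈ 305.4 mOsm/kg
Osmolar gap = measured − calculated = 302 − 305.4 = -3.4 mOsm/kg

-3.4 mOsm/kg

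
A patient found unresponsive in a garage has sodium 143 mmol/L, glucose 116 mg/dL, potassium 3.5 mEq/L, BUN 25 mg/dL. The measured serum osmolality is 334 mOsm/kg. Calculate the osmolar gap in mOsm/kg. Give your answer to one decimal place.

Calculated osmolality = 2·Na + glucose/18 + BUN/2.8
= 2·143 + 116/18 + 25/2.8
= 286 + 6.44 + 8.93
= 301.37 mOsm/kg ≈ 301.4 mOsm/kg
Osmolar gap = measured − calculated = 334 − 301.4 = 32.6 mOsm/kg

32.6 mOsm/kg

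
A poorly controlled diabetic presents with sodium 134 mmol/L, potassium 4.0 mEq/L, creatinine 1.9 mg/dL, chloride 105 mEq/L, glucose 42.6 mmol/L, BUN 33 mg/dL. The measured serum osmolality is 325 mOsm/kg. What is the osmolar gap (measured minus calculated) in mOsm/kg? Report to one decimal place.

2.6 mOsm/kg

Calculated osmolality = 2·Na + glucose + BUN/2.8
= 2·134 + 42.6 + 33/2.8
= 268 + 42.60 + 11.79
= 322.39 mOsm/kg ≈ 322.4 mOsm/kg
Osmolar gap = measured − calculated = 325 − 322.4 = 2.6 mOsm/kg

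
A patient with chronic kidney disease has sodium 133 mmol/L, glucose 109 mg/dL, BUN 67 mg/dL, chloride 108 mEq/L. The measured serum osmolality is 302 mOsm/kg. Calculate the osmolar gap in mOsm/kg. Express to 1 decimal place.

Calculated osmolality = 2·Na + glucose/18 + BUN/2.8
= 2·133 + 109/18 + 67/2.8
= 266 + 6.06 + 23.93
= 295.99 mOsm/kg ≈ 296.0 mOsm/kg
Osmolar gap = measured − calculated = 302 − 296.0 = 6.0 mOsm/kg

6.0 mOsm/kg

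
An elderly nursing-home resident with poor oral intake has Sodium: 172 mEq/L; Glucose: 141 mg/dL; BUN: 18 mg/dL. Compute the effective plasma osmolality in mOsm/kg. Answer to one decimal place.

Effective osmolality excludes urea (freely permeant across cell membranes):
2·Na + glucose/18
= 2·172 + 141/18
= 344 + 7.83
= 351.83 mOsm/kg

351.8 mOsm/kg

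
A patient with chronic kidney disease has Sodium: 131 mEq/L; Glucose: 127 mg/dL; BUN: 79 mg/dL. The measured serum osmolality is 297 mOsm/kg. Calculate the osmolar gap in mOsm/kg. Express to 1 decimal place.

-0.3 mOsm/kg

Calculated osmolality = 2·Na + glucose/18 + BUN/2.8
= 2·131 + 127/18 + 79/2.8
= 262 + 7.06 + 28.21
= 297.27 mOsm/kg ≈ 297.3 mOsm/kg
Osmolar gap = measured − calculated = 297 − 297.3 = -0.3 mOsm/kg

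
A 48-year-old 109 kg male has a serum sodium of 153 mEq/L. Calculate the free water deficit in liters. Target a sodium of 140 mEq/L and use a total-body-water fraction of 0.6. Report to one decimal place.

TBW = 0.6 · 109 = 65.4 L
Free water deficit = TBW · (Na/140 − 1)
= 65.4 · (153/140 − 1)
= 65.4 · 0.0929
= 6.08 L

6.1 L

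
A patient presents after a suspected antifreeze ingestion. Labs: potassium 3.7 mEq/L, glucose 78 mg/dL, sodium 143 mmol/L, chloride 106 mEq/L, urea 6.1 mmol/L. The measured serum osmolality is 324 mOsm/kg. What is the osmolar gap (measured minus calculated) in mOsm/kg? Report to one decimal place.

27.6 mOsm/kg

Calculated osmolality = 2·Na + glucose/18 + urea
= 2·143 + 78/18 + 6.1
= 286 + 4.33 + 6.10
= 296.43 mOsm/kg ≈ 296.4 mOsm/kg
Osmolar gap = measured − calculated = 324 − 296.4 = 27.6 mOsm/kg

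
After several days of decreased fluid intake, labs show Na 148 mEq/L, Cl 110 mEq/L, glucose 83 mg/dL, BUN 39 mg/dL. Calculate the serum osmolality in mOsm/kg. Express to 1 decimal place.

Calculated osmolality = 2·Na + glucose/18 + BUN/2.8
= 2·148 + 83/18 + 39/2.8
= 296 + 4.61 + 13.93
= 314.54 mOsm/kg

314.5 mOsm/kg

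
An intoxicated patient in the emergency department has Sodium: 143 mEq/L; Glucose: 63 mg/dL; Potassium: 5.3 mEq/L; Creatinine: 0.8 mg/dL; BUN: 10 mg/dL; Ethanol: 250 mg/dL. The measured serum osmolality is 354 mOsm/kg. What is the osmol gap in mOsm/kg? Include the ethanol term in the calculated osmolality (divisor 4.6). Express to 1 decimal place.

6.6 mOsm/kg

Calculated osmolality = 2·Na + glucose/18 + BUN/2.8 + ethanol/4.6
= 2·143 + 63/18 + 10/2.8 + 250/4.6
= 286 + 3.50 + 3.57 + 54.35
= 347.42 mOsm/kg ≈ 347.4 mOsm/kg
Osmolar gap = measured − calculated = 354 − 347.4 = 6.6 mOsm/kg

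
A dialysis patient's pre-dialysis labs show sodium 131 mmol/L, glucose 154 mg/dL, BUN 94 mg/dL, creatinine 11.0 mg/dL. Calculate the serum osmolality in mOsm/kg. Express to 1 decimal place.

304.1 mOsm/kg

Calculated osmolality = 2·Na + glucose/18 + BUN/2.8
= 2·131 + 154/18 + 94/2.8
= 262 + 8.56 + 33.57
= 304.13 mOsm/kg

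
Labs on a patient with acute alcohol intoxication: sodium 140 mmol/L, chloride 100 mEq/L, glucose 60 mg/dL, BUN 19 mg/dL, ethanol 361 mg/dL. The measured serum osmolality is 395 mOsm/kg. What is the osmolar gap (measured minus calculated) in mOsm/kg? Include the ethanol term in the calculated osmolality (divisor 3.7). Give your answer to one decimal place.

Calculated osmolality = 2·Na + glucose/18 + BUN/2.8 + ethanol/3.7
= 2·140 + 60/18 + 19/2.8 + 361/3.7
= 280 + 3.33 + 6.79 + 97.57
= 387.69 mOsm/kg ≈ 387.7 mOsm/kg
Osmolar gap = measured − calculated = 395 − 387.7 = 7.3 mOsm/kg

7.3 mOsm/kg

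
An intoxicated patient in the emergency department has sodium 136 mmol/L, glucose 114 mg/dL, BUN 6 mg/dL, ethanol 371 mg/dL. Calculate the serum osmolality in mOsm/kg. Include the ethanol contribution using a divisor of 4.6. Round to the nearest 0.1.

361.1 mOsm/kg

Calculated osmolality = 2·Na + glucose/18 + BUN/2.8 + ethanol/4.6
= 2·136 + 114/18 + 6/2.8 + 371/4.6
= 272 + 6.33 + 2.14 + 80.65
= 361.12 mOsm/kg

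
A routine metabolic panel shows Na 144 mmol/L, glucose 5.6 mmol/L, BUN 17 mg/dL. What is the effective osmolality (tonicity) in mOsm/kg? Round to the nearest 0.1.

293.6 mOsm/kg

Effective osmolality excludes urea (freely permeant across cell membranes):
2·Na + glucose
= 2·144 + 5.6
= 288 + 5.6
= 293.6 mOsm/kg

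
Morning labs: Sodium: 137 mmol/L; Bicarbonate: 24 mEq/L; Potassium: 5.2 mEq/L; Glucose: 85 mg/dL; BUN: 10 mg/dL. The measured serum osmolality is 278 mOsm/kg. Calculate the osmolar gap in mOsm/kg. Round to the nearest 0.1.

-4.3 mOsm/kg

Calculated osmolality = 2·Na + glucose/18 + BUN/2.8
= 2·137 + 85/18 + 10/2.8
= 274 + 4.72 + 3.57
= 282.29 mOsm/kg ≈ 282.3 mOsm/kg
Osmolar gap = measured − calculated = 278 − 282.3 = -4.3 mOsm/kg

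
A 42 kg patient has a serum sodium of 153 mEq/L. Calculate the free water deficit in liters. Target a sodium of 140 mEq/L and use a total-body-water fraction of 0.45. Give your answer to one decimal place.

1.8 L

TBW = 0.45 · 42 = 18.9 L
Free water deficit = TBW · (Na/140 − 1)
= 18.9 · (153/140 − 1)
= 18.9 · 0.0929
= 1.76 L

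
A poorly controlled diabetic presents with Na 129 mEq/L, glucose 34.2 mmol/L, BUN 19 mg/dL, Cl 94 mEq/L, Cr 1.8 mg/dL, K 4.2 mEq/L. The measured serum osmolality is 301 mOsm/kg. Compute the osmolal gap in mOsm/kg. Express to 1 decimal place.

2.0 mOsm/kg

Calculated osmolality = 2·Na + glucose + BUN/2.8
= 2·129 + 34.2 + 19/2.8
= 258 + 34.20 + 6.79
= 298.99 mOsm/kg ≈ 299.0 mOsm/kg
Osmolar gap = measured − calculated = 301 − 299.0 = 2.0 mOsm/kg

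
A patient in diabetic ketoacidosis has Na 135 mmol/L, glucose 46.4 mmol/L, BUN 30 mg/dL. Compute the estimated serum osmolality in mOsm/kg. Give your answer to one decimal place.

327.1 mOsm/kg

Calculated osmolality = 2·Na + glucose + BUN/2.8
= 2·135 + 46.4 + 30/2.8
= 270 + 46.40 + 10.71
= 327.11 mOsm/kg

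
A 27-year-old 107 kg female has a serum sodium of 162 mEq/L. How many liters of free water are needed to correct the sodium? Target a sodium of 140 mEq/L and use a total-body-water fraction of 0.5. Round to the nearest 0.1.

TBW = 0.5 · 107 = 53.5 L
Free water deficit = TBW · (Na/140 − 1)
= 53.5 · (162/140 − 1)
= 53.5 · 0.1571
= 8.4 L

8.4 L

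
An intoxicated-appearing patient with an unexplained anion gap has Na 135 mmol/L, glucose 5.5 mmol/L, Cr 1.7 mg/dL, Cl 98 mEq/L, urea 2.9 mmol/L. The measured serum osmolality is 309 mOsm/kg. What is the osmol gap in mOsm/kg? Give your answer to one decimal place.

Calculated osmolality = 2·Na + glucose + urea
= 2·135 + 5.5 + 2.9
= 270 + 5.50 + 2.90
= 278.4 mOsm/kg ≈ 278.4 mOsm/kg
Osmolar gap = measured − calculated = 309 − 278.4 = 30.6 mOsm/kg

30.6 mOsm/kg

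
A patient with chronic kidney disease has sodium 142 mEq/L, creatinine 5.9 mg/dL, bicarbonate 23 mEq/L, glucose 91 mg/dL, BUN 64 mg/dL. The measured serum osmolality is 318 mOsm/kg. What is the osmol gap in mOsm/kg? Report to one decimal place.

Calculated osmolality = 2·Na + glucose/18 + BUN/2.8
= 2·142 + 91/18 + 64/2.8
= 284 + 5.06 + 22.86
= 311.92 mOsm/kg ≈ 311.9 mOsm/kg
Osmolar gap = measured − calculated = 318 − 311.9 = 6.1 mOsm/kg

6.1 mOsm/kg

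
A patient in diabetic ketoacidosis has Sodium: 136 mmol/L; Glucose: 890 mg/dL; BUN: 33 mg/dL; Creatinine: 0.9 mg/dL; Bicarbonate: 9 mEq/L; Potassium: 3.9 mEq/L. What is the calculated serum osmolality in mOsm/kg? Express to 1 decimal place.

Calculated osmolality = 2·Na + glucose/18 + BUN/2.8
= 2·136 + 890/18 + 33/2.8
= 272 + 49.44 + 11.79
= 333.23 mOsm/kg

333.2 mOsm/kg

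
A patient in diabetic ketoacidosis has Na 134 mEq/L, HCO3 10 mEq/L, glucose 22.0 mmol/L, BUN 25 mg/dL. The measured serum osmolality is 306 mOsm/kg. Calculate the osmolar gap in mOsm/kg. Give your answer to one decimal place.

7.1 mOsm/kg

Calculated osmolality = 2·Na + glucose + BUN/2.8
= 2·134 + 22 + 25/2.8
= 268 + 22 + 8.93
= 298.93 mOsm/kg ≈ 298.9 mOsm/kg
Osmolar gap = measured − calculated = 306 − 298.9 = 7.1 mOsm/kg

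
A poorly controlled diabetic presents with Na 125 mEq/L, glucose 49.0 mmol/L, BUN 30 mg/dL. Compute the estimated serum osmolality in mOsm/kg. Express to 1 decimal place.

Calculated osmolality = 2·Na + glucose + BUN/2.8
= 2·125 + 49 + 30/2.8
= 250 + 49 + 10.71
= 309.71 mOsm/kg

309.7 mOsm/kg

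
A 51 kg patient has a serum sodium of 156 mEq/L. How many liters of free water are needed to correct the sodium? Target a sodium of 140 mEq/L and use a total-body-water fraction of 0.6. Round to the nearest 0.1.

TBW = 0.6 · 51 = 30.6 L
Free water deficit = TBW · (Na/140 − 1)
= 30.6 · (156/140 − 1)
= 30.6 · 0.1143
= 3.5 L

3.5 L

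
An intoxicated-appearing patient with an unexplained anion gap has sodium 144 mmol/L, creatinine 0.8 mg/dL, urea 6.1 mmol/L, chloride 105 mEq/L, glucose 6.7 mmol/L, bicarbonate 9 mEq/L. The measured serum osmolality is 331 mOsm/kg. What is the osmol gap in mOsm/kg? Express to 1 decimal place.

Calculated osmolality = 2·Na + glucose + urea
= 2·144 + 6.7 + 6.1
= 288 + 6.70 + 6.10
= 300.8 mOsm/kg ≈ 300.8 mOsm/kg
Osmolar gap = measured − calculated = 331 − 300.8 = 30.2 mOsm/kg

30.2 mOsm/kg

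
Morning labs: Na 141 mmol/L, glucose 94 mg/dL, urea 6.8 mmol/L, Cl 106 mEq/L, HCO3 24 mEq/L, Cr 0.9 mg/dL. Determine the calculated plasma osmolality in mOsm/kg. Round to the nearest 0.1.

Calculated osmolality = 2·Na + glucose/18 + urea
= 2·141 + 94/18 + 6.8
= 282 + 5.22 + 6.80
= 294.02 mOsm/kg

294.0 mOsm/kg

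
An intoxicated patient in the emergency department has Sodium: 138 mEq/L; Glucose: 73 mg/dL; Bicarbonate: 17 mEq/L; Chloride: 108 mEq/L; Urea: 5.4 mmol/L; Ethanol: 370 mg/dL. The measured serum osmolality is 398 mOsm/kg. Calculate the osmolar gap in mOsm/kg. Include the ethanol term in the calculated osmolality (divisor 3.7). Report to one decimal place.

Calculated osmolality = 2·Na + glucose/18 + urea + ethanol/3.7
= 2·138 + 73/18 + 5.4 + 370/3.7
= 276 + 4.06 + 5.40 + 100
= 385.46 mOsm/kg ≈ 385.5 mOsm/kg
Osmolar gap = measured − calculated = 398 − 385.5 = 12.5 mOsm/kg

12.5 mOsm/kg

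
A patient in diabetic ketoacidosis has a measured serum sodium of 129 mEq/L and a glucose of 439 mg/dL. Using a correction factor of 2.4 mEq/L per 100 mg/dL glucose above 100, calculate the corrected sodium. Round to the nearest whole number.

Corrected Na = measured Na + 2.4 · (glucose − 100)/100
= 129 + 2.4 · (439 − 100)/100
= 129 + 8.1
= 137.1 mEq/L

137 mEq/L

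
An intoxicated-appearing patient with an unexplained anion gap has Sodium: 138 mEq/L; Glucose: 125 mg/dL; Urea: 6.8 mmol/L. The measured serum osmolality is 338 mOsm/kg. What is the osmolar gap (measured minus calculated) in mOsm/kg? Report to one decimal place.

Calculated osmolality = 2·Na + glucose/18 + urea
= 2·138 + 125/18 + 6.8
= 276 + 6.94 + 6.80
= 289.74 mOsm/kg ≈ 289.7 mOsm/kg
Osmolar gap = measured − calculated = 338 − 289.7 = 48.3 mOsm/kg

48.3 mOsm/kg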